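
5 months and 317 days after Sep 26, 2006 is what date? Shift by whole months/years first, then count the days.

January 9, 2008

Advancing 5 months and 317 days from September 26, 2006: first the month/year part, then the days.
month 9 + 5 = 14, which is month 2 of year 2007 → February 2007.
Day 26 is valid in February, giving February 26, 2007.
Now add 317 days from February 26, 2007.
February has 28 days, so 28 − 26 = 2 days remain after February 26, 2007; 317 − 2 = 315 left.
March 2007 has 31 days: 315 − 31 = 284 left.
April 2007 has 30 days: 284 − 30 = 254 left.
May 2007 has 31 days: 254 − 31 = 223 left.
June 2007 has 30 days: 223 − 30 = 193 left.
July 2007 has 31 days: 193 − 31 = 162 left.
August 2007 has 31 days: 162 − 31 = 131 left.
September 2007 has 30 days: 131 − 30 = 101 left.
October 2007 has 31 days: 101 − 31 = 70 left.
November 2007 has 30 days: 70 − 30 = 40 left.
December 2007 has 31 days: 40 − 31 = 9 left.
9 days into January 2008 → January 9, 2008.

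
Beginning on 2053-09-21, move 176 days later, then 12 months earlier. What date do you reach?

March 16, 2053

Counting forward 176 days from September 21, 2053:
September has 30 days, so 30 − 21 = 9 days remain after September 21, 2053; 176 − 9 = 167 left.
October 2053 has 31 days: 167 − 31 = 136 left.
November 2053 has 30 days: 136 − 30 = 106 left.
December 2053 has 31 days: 106 − 31 = 75 left.
January 2054 has 31 days: 75 − 31 = 44 left.
February 2054 has 28 days (2054 is not a leap year): 44 − 28 = 16 left.
16 days into March 2054 → March 16, 2054.
Going back 12 months from March 16, 2054:
month 3 − 12 = -9, which is month 3 of year 2053 → March 2053.
Day 16 is valid in March, giving March 16, 2053.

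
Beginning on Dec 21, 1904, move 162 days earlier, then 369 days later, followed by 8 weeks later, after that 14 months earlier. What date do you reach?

Going back 162 days from December 21, 1904:
Going back 21 days from December 21, 1904 reaches the end of the previous month; 162 − 21 = 141 left.
November 1904 has 30 days: 141 − 30 = 111 left.
October 1904 has 31 days: 111 − 31 = 80 left.
September 1904 has 30 days: 80 − 30 = 50 left.
August 1904 has 31 days: 50 − 31 = 19 left.
July 1904 has 31 days; 31 − 19 = 12 → July 12, 1904.
Adding 369 days from July 12, 1904:
July has 31 days, so 31 − 12 = 19 days remain after July 12, 1904; 369 − 19 = 350 left.
August 1904 has 31 days: 350 − 31 = 319 left.
September 1904 has 30 days: 319 − 30 = 289 left.
October 1904 has 31 days: 289 − 31 = 258 left.
November 1904 has 30 days: 258 − 30 = 228 left.
December 1904 has 31 days: 228 − 31 = 197 left.
January 1905 has 31 days: 197 − 31 = 166 left.
February 1905 has 28 days (1905 is not a leap year): 166 − 28 = 138 left.
March 1905 has 31 days: 138 − 31 = 107 left.
April 1905 has 30 days: 107 − 30 = 77 left.
May 1905 has 31 days: 77 − 31 = 46 left.
June 1905 has 30 days: 46 − 30 = 16 left.
16 days into July 1905 → July 16, 1905.
Adding 8 weeks (= 56 days) from July 16, 1905:
July has 31 days, so 31 − 16 = 15 days remain after July 16, 1905; 56 − 15 = 41 left.
August 1905 has 31 days: 41 − 31 = 10 left.
10 days into September 1905 → September 10, 1905.
Subtracting 14 months from September 10, 1905:
month 9 − 14 = -5, which is month 7 of year 1904 → July 1904.
Day 10 is valid in July, giving July 10, 1904.

July 10, 1904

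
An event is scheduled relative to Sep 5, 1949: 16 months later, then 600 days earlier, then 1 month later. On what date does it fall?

Advancing 16 months from September 5, 1949:
month 9 + 16 = 25, which is month 1 of year 1951 → January 1951.
Day 5 is valid in January, giving January 5, 1951.
Subtracting 600 days from January 5, 1951:
Going back 5 days from January 5, 1951 reaches the end of the previous month; 600 − 5 = 595 left.
December 1950 has 31 days: 595 − 31 = 564 left.
November 1950 has 30 days: 564 − 30 = 534 left.
October 1950 has 31 days: 534 − 31 = 503 left.
September 1950 has 30 days: 503 − 30 = 473 left.
August 1950 has 31 days: 473 − 31 = 442 left.
July 1950 has 31 days: 442 − 31 = 411 left.
June 1950 has 30 days: 411 − 30 = 381 left.
May 1950 has 31 days: 381 − 31 = 350 left.
April 1950 has 30 days: 350 − 30 = 320 left.
March 1950 has 31 days: 320 − 31 = 289 left.
February 1950 has 28 days (1950 is not a leap year): 289 − 28 = 261 left.
January 1950 has 31 days: 261 − 31 = 230 left.
December 1949 has 31 days: 230 − 31 = 199 left.
November 1949 has 30 days: 199 − 30 = 169 left.
October 1949 has 31 days: 169 − 31 = 138 left.
September 1949 has 30 days: 138 − 30 = 108 left.
August 1949 has 31 days: 108 − 31 = 77 left.
July 1949 has 31 days: 77 − 31 = 46 left.
June 1949 has 30 days: 46 − 30 = 16 left.
May 1949 has 31 days; 31 − 16 = 15 → May 15, 1949.
Adding 1 month from May 15, 1949:
month 5 + 1 = 6 → June 1949.
Day 15 is valid in June, giving June 15, 1949.

June 15, 1949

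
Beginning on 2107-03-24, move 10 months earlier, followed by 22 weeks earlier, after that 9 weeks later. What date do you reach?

February 22, 2106

Counting back 10 months from March 24, 2107:
month 3 − 10 = -7, which is month 5 of year 2106 → May 2106.
Day 24 is valid in May, giving May 24, 2106.
Going back 22 weeks (= 154 days) from May 24, 2106:
Going back 24 days from May 24, 2106 reaches the end of the previous month; 154 − 24 = 130 left.
April 2106 has 30 days: 130 − 30 = 100 left.
March 2106 has 31 days: 100 − 31 = 69 left.
February 2106 has 28 days (2106 is not a leap year): 69 − 28 = 41 left.
January 2106 has 31 days: 41 − 31 = 10 left.
December 2105 has 31 days; 31 − 10 = 21 → December 21, 2105.
Advancing 9 weeks (= 63 days) from December 21, 2105:
December has 31 days, so 31 − 21 = 10 days remain after December 21, 2105; 63 − 10 = 53 left.
January 2106 has 31 days: 53 − 31 = 22 left.
22 days into February 2106 → February 22, 2106.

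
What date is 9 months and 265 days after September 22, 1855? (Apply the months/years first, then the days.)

March 14, 1857

Advancing 9 months and 265 days from September 22, 1855: first the month/year part, then the days.
month 9 + 9 = 18, which is month 6 of year 1856 → June 1856.
Day 22 is valid in June, giving June 22, 1856.
Now add 265 days from June 22, 1856.
June has 30 days, so 30 − 22 = 8 days remain after June 22, 1856; 265 − 8 = 257 left.
July 1856 has 31 days: 257 − 31 = 226 left.
August 1856 has 31 days: 226 − 31 = 195 left.
September 1856 has 30 days: 195 − 30 = 165 left.
October 1856 has 31 days: 165 − 31 = 134 left.
November 1856 has 30 days: 134 − 30 = 104 left.
December 1856 has 31 days: 104 − 31 = 73 left.
January 1857 has 31 days: 73 − 31 = 42 left.
February 1857 has 28 days (1857 is not a leap year): 42 − 28 = 14 left.
14 days into March 1857 → March 14, 1857.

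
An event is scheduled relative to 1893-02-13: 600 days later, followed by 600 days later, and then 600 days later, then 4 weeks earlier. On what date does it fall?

December 21, 1897

Adding 600 days from February 13, 1893:
February has 28 days, so 28 − 13 = 15 days remain after February 13, 1893; 600 − 15 = 585 left.
March 1893 has 31 days: 585 − 31 = 554 left.
April 1893 has 30 days: 554 − 30 = 524 left.
May 1893 has 31 days: 524 − 31 = 493 left.
June 1893 has 30 days: 493 − 30 = 463 left.
July 1893 has 31 days: 463 − 31 = 432 left.
August 1893 has 31 days: 432 − 31 = 401 left.
September 1893 has 30 days: 401 − 30 = 371 left.
October 1893 has 31 days: 371 − 31 = 340 left.
November 1893 has 30 days: 340 − 30 = 310 left.
December 1893 has 31 days: 310 − 31 = 279 left.
January 1894 has 31 days: 279 − 31 = 248 left.
February 1894 has 28 days (1894 is not a leap year): 248 − 28 = 220 left.
March 1894 has 31 days: 220 − 31 = 189 left.
April 1894 has 30 days: 189 − 30 = 159 left.
May 1894 has 31 days: 159 − 31 = 128 left.
June 1894 has 30 days: 128 − 30 = 98 left.
July 1894 has 31 days: 98 − 31 = 67 left.
August 1894 has 31 days: 67 − 31 = 36 left.
September 1894 has 30 days: 36 − 30 = 6 left.
6 days into October 1894 → October 6, 1894.
Counting forward 600 days from October 6, 1894:
October has 31 days, so 31 − 6 = 25 days remain after October 6, 1894; 600 − 25 = 575 left.
November 1894 has 30 days: 575 − 30 = 545 left.
December 1894 has 31 days: 545 − 31 = 514 left.
January 1895 has 31 days: 514 − 31 = 483 left.
February 1895 has 28 days (1895 is not a leap year): 483 − 28 = 455 left.
March 1895 has 31 days: 455 − 31 = 424 left.
April 1895 has 30 days: 424 − 30 = 394 left.
May 1895 has 31 days: 394 − 31 = 363 left.
June 1895 has 30 days: 363 − 30 = 333 left.
July 1895 has 31 days: 333 − 31 = 302 left.
August 1895 has 31 days: 302 − 31 = 271 left.
September 1895 has 30 days: 271 − 30 = 241 left.
October 1895 has 31 days: 241 − 31 = 210 left.
November 1895 has 30 days: 210 − 30 = 180 left.
December 1895 has 31 days: 180 − 31 = 149 left.
January 1896 has 31 days: 149 − 31 = 118 left.
February 1896 has 29 days (1896 is a leap year): 118 − 29 = 89 left.
March 1896 has 31 days: 89 − 31 = 58 left.
April 1896 has 30 days: 58 − 30 = 28 left.
28 days into May 1896 → May 28, 1896.
Advancing 600 days from May 28, 1896:
May has 31 days, so 31 − 28 = 3 days remain after May 28, 1896; 600 − 3 = 597 left.
June 1896 has 30 days: 597 − 30 = 567 left.
July 1896 has 31 days: 567 − 31 = 536 left.
August 1896 has 31 days: 536 − 31 = 505 left.
September 1896 has 30 days: 505 − 30 = 475 left.
October 1896 has 31 days: 475 − 31 = 444 left.
November 1896 has 30 days: 444 − 30 = 414 left.
December 1896 has 31 days: 414 − 31 = 383 left.
January 1897 has 31 days: 383 − 31 = 352 left.
February 1897 has 28 days (1897 is not a leap year): 352 − 28 = 324 left.
March 1897 has 31 days: 324 − 31 = 293 left.
April 1897 has 30 days: 293 − 30 = 263 left.
May 1897 has 31 days: 263 − 31 = 232 left.
June 1897 has 30 days: 232 − 30 = 202 left.
July 1897 has 31 days: 202 − 31 = 171 left.
August 1897 has 31 days: 171 − 31 = 140 left.
September 1897 has 30 days: 140 − 30 = 110 left.
October 1897 has 31 days: 110 − 31 = 79 left.
November 1897 has 30 days: 79 − 30 = 49 left.
December 1897 has 31 days: 49 − 31 = 18 left.
18 days into January 1898 → January 18, 1898.
Going back 4 weeks (= 28 days) from January 18, 1898:
Going back 18 days from January 18, 1898 reaches the end of the previous month; 28 − 18 = 10 left.
December 1897 has 31 days; 31 − 10 = 21 → December 21, 1897.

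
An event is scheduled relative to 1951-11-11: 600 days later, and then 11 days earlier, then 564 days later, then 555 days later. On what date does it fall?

July 15, 1956

Counting forward 600 days from November 11, 1951:
November has 30 days, so 30 − 11 = 19 days remain after November 11, 1951; 600 − 19 = 581 left.
December 1951 has 31 days: 581 − 31 = 550 left.
January 1952 has 31 days: 550 − 31 = 519 left.
February 1952 has 29 days (1952 is a leap year): 519 − 29 = 490 left.
March 1952 has 31 days: 490 − 31 = 459 left.
April 1952 has 30 days: 459 − 30 = 429 left.
May 1952 has 31 days: 429 − 31 = 398 left.
June 1952 has 30 days: 398 − 30 = 368 left.
July 1952 has 31 days: 368 − 31 = 337 left.
August 1952 has 31 days: 337 − 31 = 306 left.
September 1952 has 30 days: 306 − 30 = 276 left.
October 1952 has 31 days: 276 − 31 = 245 left.
November 1952 has 30 days: 245 − 30 = 215 left.
December 1952 has 31 days: 215 − 31 = 184 left.
January 1953 has 31 days: 184 − 31 = 153 left.
February 1953 has 28 days (1953 is not a leap year): 153 − 28 = 125 left.
March 1953 has 31 days: 125 − 31 = 94 left.
April 1953 has 30 days: 94 − 30 = 64 left.
May 1953 has 31 days: 64 − 31 = 33 left.
June 1953 has 30 days: 33 − 30 = 3 left.
3 days into July 1953 → July 3, 1953.
Going back 11 days from July 3, 1953:
Going back 3 days from July 3, 1953 reaches the end of the previous month; 11 − 3 = 8 left.
June 1953 has 30 days; 30 − 8 = 22 → June 22, 1953.
Advancing 564 days from June 22, 1953:
June has 30 days, so 30 − 22 = 8 days remain after June 22, 1953; 564 − 8 = 556 left.
July 1953 has 31 days: 556 − 31 = 525 left.
August 1953 has 31 days: 525 − 31 = 494 left.
September 1953 has 30 days: 494 − 30 = 464 left.
October 1953 has 31 days: 464 − 31 = 433 left.
November 1953 has 30 days: 433 − 30 = 403 left.
December 1953 has 31 days: 403 − 31 = 372 left.
January 1954 has 31 days: 372 − 31 = 341 left.
February 1954 has 28 days (1954 is not a leap year): 341 − 28 = 313 left.
March 1954 has 31 days: 313 − 31 = 282 left.
April 1954 has 30 days: 282 − 30 = 252 left.
May 1954 has 31 days: 252 − 31 = 221 left.
June 1954 has 30 days: 221 − 30 = 191 left.
July 1954 has 31 days: 191 − 31 = 160 left.
August 1954 has 31 days: 160 − 31 = 129 left.
September 1954 has 30 days: 129 − 30 = 99 left.
October 1954 has 31 days: 99 − 31 = 68 left.
November 1954 has 30 days: 68 − 30 = 38 left.
December 1954 has 31 days: 38 − 31 = 7 left.
7 days into January 1955 → January 7, 1955.
Adding 555 days from January 7, 1955:
January has 31 days, so 31 − 7 = 24 days remain after January 7, 1955; 555 − 24 = 531 left.
February 1955 has 28 days (1955 is not a leap year): 531 − 28 = 503 left.
March 1955 has 31 days: 503 − 31 = 472 left.
April 1955 has 30 days: 472 − 30 = 442 left.
May 1955 has 31 days: 442 − 31 = 411 left.
June 1955 has 30 days: 411 − 30 = 381 left.
July 1955 has 31 days: 381 − 31 = 350 left.
August 1955 has 31 days: 350 − 31 = 319 left.
September 1955 has 30 days: 319 − 30 = 289 left.
October 1955 has 31 days: 289 − 31 = 258 left.
November 1955 has 30 days: 258 − 30 = 228 left.
December 1955 has 31 days: 228 − 31 = 197 left.
January 1956 has 31 days: 197 − 31 = 166 left.
February 1956 has 29 days (1956 is a leap year): 166 − 29 = 137 left.
March 1956 has 31 days: 137 − 31 = 106 left.
April 1956 has 30 days: 106 − 30 = 76 left.
May 1956 has 31 days: 76 − 31 = 45 left.
June 1956 has 30 days: 45 − 30 = 15 left.
15 days into July 1956 → July 15, 1956.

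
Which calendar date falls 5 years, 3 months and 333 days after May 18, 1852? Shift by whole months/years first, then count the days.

July 17, 1858

Adding 5 years, 3 months and 333 days from May 18, 1852: first the month/year part, then the days.
+5 years → 1857; month 5 + 3 = 8 → August 1857.
Day 18 is valid in August, giving August 18, 1857.
Now add 333 days from August 18, 1857.
August has 31 days, so 31 − 18 = 13 days remain after August 18, 1857; 333 − 13 = 320 left.
September 1857 has 30 days: 320 − 30 = 290 left.
October 1857 has 31 days: 290 − 31 = 259 left.
November 1857 has 30 days: 259 − 30 = 229 left.
December 1857 has 31 days: 229 − 31 = 198 left.
January 1858 has 31 days: 198 − 31 = 167 left.
February 1858 has 28 days (1858 is not a leap year): 167 − 28 = 139 left.
March 1858 has 31 days: 139 − 31 = 108 left.
April 1858 has 30 days: 108 − 30 = 78 left.
May 1858 has 31 days: 78 − 31 = 47 left.
June 1858 has 30 days: 47 − 30 = 17 left.
17 days into July 1858 → July 17, 1858.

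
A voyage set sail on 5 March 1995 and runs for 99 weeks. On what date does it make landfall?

Advancing 99 weeks = 693 days from March 5, 1995.
March has 31 days, so 31 − 5 = 26 days remain after March 5, 1995; 693 − 26 = 667 left.
April 1995 has 30 days: 667 − 30 = 637 left.
May 1995 has 31 days: 637 − 31 = 606 left.
June 1995 has 30 days: 606 − 30 = 576 left.
July 1995 has 31 days: 576 − 31 = 545 left.
August 1995 has 31 days: 545 − 31 = 514 left.
September 1995 has 30 days: 514 − 30 = 484 left.
October 1995 has 31 days: 484 − 31 = 453 left.
November 1995 has 30 days: 453 − 30 = 423 left.
December 1995 has 31 days: 423 − 31 = 392 left.
January 1996 has 31 days: 392 − 31 = 361 left.
February 1996 has 29 days (1996 is a leap year): 361 − 29 = 332 left.
March 1996 has 31 days: 332 − 31 = 301 left.
April 1996 has 30 days: 301 − 30 = 271 left.
May 1996 has 31 days: 271 − 31 = 240 left.
June 1996 has 30 days: 240 − 30 = 210 left.
July 1996 has 31 days: 210 − 31 = 179 left.
August 1996 has 31 days: 179 − 31 = 148 left.
September 1996 has 30 days: 148 − 30 = 118 left.
October 1996 has 31 days: 118 − 31 = 87 left.
November 1996 has 30 days: 87 − 30 = 57 left.
December 1996 has 31 days: 57 − 31 = 26 left.
26 days into January 1997 → January 26, 1997.

January 26, 1997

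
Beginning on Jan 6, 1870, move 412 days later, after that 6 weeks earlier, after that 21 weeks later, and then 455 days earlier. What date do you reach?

Counting forward 412 days from January 6, 1870:
January has 31 days, so 31 − 6 = 25 days remain after January 6, 1870; 412 − 25 = 387 left.
February 1870 has 28 days (1870 is not a leap year): 387 − 28 = 359 left.
March 1870 has 31 days: 359 − 31 = 328 left.
April 1870 has 30 days: 328 − 30 = 298 left.
May 1870 has 31 days: 298 − 31 = 267 left.
June 1870 has 30 days: 267 − 30 = 237 left.
July 1870 has 31 days: 237 − 31 = 206 left.
August 1870 has 31 days: 206 − 31 = 175 left.
September 1870 has 30 days: 175 − 30 = 145 left.
October 1870 has 31 days: 145 − 31 = 114 left.
November 1870 has 30 days: 114 − 30 = 84 left.
December 1870 has 31 days: 84 − 31 = 53 left.
January 1871 has 31 days: 53 − 31 = 22 left.
22 days into February 1871 → February 22, 1871.
Going back 6 weeks (= 42 days) from February 22, 1871:
Going back 22 days from February 22, 1871 reaches the end of the previous month; 42 − 22 = 20 left.
January 1871 has 31 days; 31 − 20 = 11 → January 11, 1871.
Counting forward 21 weeks (= 147 days) from January 11, 1871:
January has 31 days, so 31 − 11 = 20 days remain after January 11, 1871; 147 − 20 = 127 left.
February 1871 has 28 days (1871 is not a leap year): 127 − 28 = 99 left.
March 1871 has 31 days: 99 − 31 = 68 left.
April 1871 has 30 days: 68 − 30 = 38 left.
May 1871 has 31 days: 38 − 31 = 7 left.
7 days into June 1871 → June 7, 1871.
Going back 455 days from June 7, 1871:
Going back 7 days from June 7, 1871 reaches the end of the previous month; 455 − 7 = 448 left.
May 1871 has 31 days: 448 − 31 = 417 left.
April 1871 has 30 days: 417 − 30 = 387 left.
March 1871 has 31 days: 387 − 31 = 356 left.
February 1871 has 28 days (1871 is not a leap year): 356 − 28 = 328 left.
January 1871 has 31 days: 328 − 31 = 297 left.
December 1870 has 31 days: 297 − 31 = 266 left.
November 1870 has 30 days: 266 − 30 = 236 left.
October 1870 has 31 days: 236 − 31 = 205 left.
September 1870 has 30 days: 205 − 30 = 175 left.
August 1870 has 31 days: 175 − 31 = 144 left.
July 1870 has 31 days: 144 − 31 = 113 left.
June 1870 has 30 days: 113 − 30 = 83 left.
May 1870 has 31 days: 83 − 31 = 52 left.
April 1870 has 30 days: 52 − 30 = 22 left.
March 1870 has 31 days; 31 − 22 = 9 → March 9, 1870.

March 9, 1870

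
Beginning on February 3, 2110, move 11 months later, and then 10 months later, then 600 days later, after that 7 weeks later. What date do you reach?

August 13, 2113

Advancing 11 months from February 3, 2110:
month 2 + 11 = 13, which is month 1 of year 2111 → January 2111.
Day 3 is valid in January, giving January 3, 2111.
Counting forward 10 months from January 3, 2111:
month 1 + 10 = 11 → November 2111.
Day 3 is valid in November, giving November 3, 2111.
Counting forward 600 days from November 3, 2111:
November has 30 days, so 30 − 3 = 27 days remain after November 3, 2111; 600 − 27 = 573 left.
December 2111 has 31 days: 573 − 31 = 542 left.
January 2112 has 31 days: 542 − 31 = 511 left.
February 2112 has 29 days (2112 is a leap year): 511 − 29 = 482 left.
March 2112 has 31 days: 482 − 31 = 451 left.
April 2112 has 30 days: 451 − 30 = 421 left.
May 2112 has 31 days: 421 − 31 = 390 left.
June 2112 has 30 days: 390 − 30 = 360 left.
July 2112 has 31 days: 360 − 31 = 329 left.
August 2112 has 31 days: 329 − 31 = 298 left.
September 2112 has 30 days: 298 − 30 = 268 left.
October 2112 has 31 days: 268 − 31 = 237 left.
November 2112 has 30 days: 237 − 30 = 207 left.
December 2112 has 31 days: 207 − 31 = 176 left.
January 2113 has 31 days: 176 − 31 = 145 left.
February 2113 has 28 days (2113 is not a leap year): 145 − 28 = 117 left.
March 2113 has 31 days: 117 − 31 = 86 left.
April 2113 has 30 days: 86 − 30 = 56 left.
May 2113 has 31 days: 56 − 31 = 25 left.
25 days into June 2113 → June 25, 2113.
Advancing 7 weeks (= 49 days) from June 25, 2113:
June has 30 days, so 30 − 25 = 5 days remain after June 25, 2113; 49 − 5 = 44 left.
July 2113 has 31 days: 44 − 31 = 13 left.
13 days into August 2113 → August 13, 2113.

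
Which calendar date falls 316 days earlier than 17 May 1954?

Going back 316 days from May 17, 1954.
Going back 17 days from May 17, 1954 reaches the end of the previous month; 316 − 17 = 299 left.
April 1954 has 30 days: 299 − 30 = 269 left.
March 1954 has 31 days: 269 − 31 = 238 left.
February 1954 has 28 days (1954 is not a leap year): 238 − 28 = 210 left.
January 1954 has 31 days: 210 − 31 = 179 left.
December 1953 has 31 days: 179 − 31 = 148 left.
November 1953 has 30 days: 148 − 30 = 118 left.
October 1953 has 31 days: 118 − 31 = 87 left.
September 1953 has 30 days: 87 − 30 = 57 left.
August 1953 has 31 days: 57 − 31 = 26 left.
July 1953 has 31 days; 31 − 26 = 5 → July 5, 1953.

July 5, 1953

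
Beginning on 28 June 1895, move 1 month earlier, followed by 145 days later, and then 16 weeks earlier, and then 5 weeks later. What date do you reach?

August 4, 1895

Going back 1 month from June 28, 1895:
month 6 − 1 = 5 → May 1895.
Day 28 is valid in May, giving May 28, 1895.
Counting forward 145 days from May 28, 1895:
May has 31 days, so 31 − 28 = 3 days remain after May 28, 1895; 145 − 3 = 142 left.
June 1895 has 30 days: 142 − 30 = 112 left.
July 1895 has 31 days: 112 − 31 = 81 left.
August 1895 has 31 days: 81 − 31 = 50 left.
September 1895 has 30 days: 50 − 30 = 20 left.
20 days into October 1895 → October 20, 1895.
Counting back 16 weeks (= 112 days) from October 20, 1895:
Going back 20 days from October 20, 1895 reaches the end of the previous month; 112 − 20 = 92 left.
September 1895 has 30 days: 92 − 30 = 62 left.
August 1895 has 31 days: 62 − 31 = 31 left.
July 1895 has 31 days: 31 − 31 = 0 left.
June 1895 has 30 days; 30 − 0 = 30 → June 30, 1895.
Advancing 5 weeks (= 35 days) from June 30, 1895:
June has 30 days, so 30 − 30 = 0 days remain after June 30, 1895; 35 − 0 = 35 left.
July 1895 has 31 days: 35 − 31 = 4 left.
4 days into August 1895 → August 4, 1895.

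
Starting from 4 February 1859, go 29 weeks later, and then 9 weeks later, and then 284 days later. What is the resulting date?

August 7, 1860

Adding 29 weeks (= 203 days) from February 4, 1859:
February has 28 days, so 28 − 4 = 24 days remain after February 4, 1859; 203 − 24 = 179 left.
March 1859 has 31 days: 179 − 31 = 148 left.
April 1859 has 30 days: 148 − 30 = 118 left.
May 1859 has 31 days: 118 − 31 = 87 left.
June 1859 has 30 days: 87 − 30 = 57 left.
July 1859 has 31 days: 57 − 31 = 26 left.
26 days into August 1859 → August 26, 1859.
Advancing 9 weeks (= 63 days) from August 26, 1859:
August has 31 days, so 31 − 26 = 5 days remain after August 26, 1859; 63 − 5 = 58 left.
September 1859 has 30 days: 58 − 30 = 28 left.
28 days into October 1859 → October 28, 1859.
Advancing 284 days from October 28, 1859:
October has 31 days, so 31 − 28 = 3 days remain after October 28, 1859; 284 − 3 = 281 left.
November 1859 has 30 days: 281 − 30 = 251 left.
December 1859 has 31 days: 251 − 31 = 220 left.
January 1860 has 31 days: 220 − 31 = 189 left.
February 1860 has 29 days (1860 is a leap year): 189 − 29 = 160 left.
March 1860 has 31 days: 160 − 31 = 129 left.
April 1860 has 30 days: 129 − 30 = 99 left.
May 1860 has 31 days: 99 − 31 = 68 left.
June 1860 has 30 days: 68 − 30 = 38 left.
July 1860 has 31 days: 38 − 31 = 7 left.
7 days into August 1860 → August 7, 1860.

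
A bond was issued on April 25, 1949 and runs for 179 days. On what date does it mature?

Advancing 179 days from April 25, 1949.
April has 30 days, so 30 − 25 = 5 days remain after April 25, 1949; 179 − 5 = 174 left.
May 1949 has 31 days: 174 − 31 = 143 left.
June 1949 has 30 days: 143 − 30 = 113 left.
July 1949 has 31 days: 113 − 31 = 82 left.
August 1949 has 31 days: 82 − 31 = 51 left.
September 1949 has 30 days: 51 − 30 = 21 left.
21 days into October 1949 → October 21, 1949.

October 21, 1949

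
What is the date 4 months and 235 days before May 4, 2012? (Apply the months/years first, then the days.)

Subtracting 4 months and 235 days from May 4, 2012: first the month/year part, then the days.
month 5 − 4 = 1 → January 2012.
Day 4 is valid in January, giving January 4, 2012.
Now subtract 235 days from January 4, 2012.
Going back 4 days from January 4, 2012 reaches the end of the previous month; 235 − 4 = 231 left.
December 2011 has 31 days: 231 − 31 = 200 left.
November 2011 has 30 days: 200 − 30 = 170 left.
October 2011 has 31 days: 170 − 31 = 139 left.
September 2011 has 30 days: 139 − 30 = 109 left.
August 2011 has 31 days: 109 − 31 = 78 left.
July 2011 has 31 days: 78 − 31 = 47 left.
June 2011 has 30 days: 47 − 30 = 17 left.
May 2011 has 31 days; 31 − 17 = 14 → May 14, 2011.

May 14, 2011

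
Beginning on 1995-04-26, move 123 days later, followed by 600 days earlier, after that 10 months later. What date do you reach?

Advancing 123 days from April 26, 1995:
April has 30 days, so 30 − 26 = 4 days remain after April 26, 1995; 123 − 4 = 119 left.
May 1995 has 31 days: 119 − 31 = 88 left.
June 1995 has 30 days: 88 − 30 = 58 left.
July 1995 has 31 days: 58 − 31 = 27 left.
27 days into August 1995 → August 27, 1995.
Subtracting 600 days from August 27, 1995:
Going back 27 days from August 27, 1995 reaches the end of the previous month; 600 − 27 = 573 left.
July 1995 has 31 days: 573 − 31 = 542 left.
June 1995 has 30 days: 542 − 30 = 512 left.
May 1995 has 31 days: 512 − 31 = 481 left.
April 1995 has 30 days: 481 − 30 = 451 left.
March 1995 has 31 days: 451 − 31 = 420 left.
February 1995 has 28 days (1995 is not a leap year): 420 − 28 = 392 left.
January 1995 has 31 days: 392 − 31 = 361 left.
December 1994 has 31 days: 361 − 31 = 330 left.
November 1994 has 30 days: 330 − 30 = 300 left.
October 1994 has 31 days: 300 − 31 = 269 left.
September 1994 has 30 days: 269 − 30 = 239 left.
August 1994 has 31 days: 239 − 31 = 208 left.
July 1994 has 31 days: 208 − 31 = 177 left.
June 1994 has 30 days: 177 − 30 = 147 left.
May 1994 has 31 days: 147 − 31 = 116 left.
April 1994 has 30 days: 116 − 30 = 86 left.
March 1994 has 31 days: 86 − 31 = 55 left.
February 1994 has 28 days (1994 is not a leap year): 55 − 28 = 27 left.
January 1994 has 31 days; 31 − 27 = 4 → January 4, 1994.
Advancing 10 months from January 4, 1994:
month 1 + 10 = 11 → November 1994.
Day 4 is valid in November, giving November 4, 1994.

November 4, 1994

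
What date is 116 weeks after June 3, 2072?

August 24, 2074

Advancing 116 weeks = 812 days from June 3, 2072.
June has 30 days, so 30 − 3 = 27 days remain after June 3, 2072; 812 − 27 = 785 left.
July 2072 has 31 days: 785 − 31 = 754 left.
August 2072 has 31 days: 754 − 31 = 723 left.
September 2072 has 30 days: 723 − 30 = 693 left.
October 2072 has 31 days: 693 − 31 = 662 left.
November 2072 has 30 days: 662 − 30 = 632 left.
December 2072 has 31 days: 632 − 31 = 601 left.
January 2073 has 31 days: 601 − 31 = 570 left.
February 2073 has 28 days (2073 is not a leap year): 570 − 28 = 542 left.
March 2073 has 31 days: 542 − 31 = 511 left.
April 2073 has 30 days: 511 − 30 = 481 left.
May 2073 has 31 days: 481 − 31 = 450 left.
June 2073 has 30 days: 450 − 30 = 420 left.
July 2073 has 31 days: 420 − 31 = 389 left.
August 2073 has 31 days: 389 − 31 = 358 left.
September 2073 has 30 days: 358 − 30 = 328 left.
October 2073 has 31 days: 328 − 31 = 297 left.
November 2073 has 30 days: 297 − 30 = 267 left.
December 2073 has 31 days: 267 − 31 = 236 left.
January 2074 has 31 days: 236 − 31 = 205 left.
February 2074 has 28 days (2074 is not a leap year): 205 − 28 = 177 left.
March 2074 has 31 days: 177 − 31 = 146 left.
April 2074 has 30 days: 146 − 30 = 116 left.
May 2074 has 31 days: 116 − 31 = 85 left.
June 2074 has 30 days: 85 − 30 = 55 left.
July 2074 has 31 days: 55 − 31 = 24 left.
24 days into August 2074 → August 24, 2074.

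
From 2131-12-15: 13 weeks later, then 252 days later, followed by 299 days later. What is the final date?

Counting forward 13 weeks (= 91 days) from December 15, 2131:
December has 31 days, so 31 − 15 = 16 days remain after December 15, 2131; 91 − 16 = 75 left.
January 2132 has 31 days: 75 − 31 = 44 left.
February 2132 has 29 days (2132 is a leap year): 44 − 29 = 15 left.
15 days into March 2132 → March 15, 2132.
Adding 252 days from March 15, 2132:
March has 31 days, so 31 − 15 = 16 days remain after March 15, 2132; 252 − 16 = 236 left.
April 2132 has 30 days: 236 − 30 = 206 left.
May 2132 has 31 days: 206 − 31 = 175 left.
June 2132 has 30 days: 175 − 30 = 145 left.
July 2132 has 31 days: 145 − 31 = 114 left.
August 2132 has 31 days: 114 − 31 = 83 left.
September 2132 has 30 days: 83 − 30 = 53 left.
October 2132 has 31 days: 53 − 31 = 22 left.
22 days into November 2132 → November 22, 2132.
Advancing 299 days from November 22, 2132:
November has 30 days, so 30 − 22 = 8 days remain after November 22, 2132; 299 − 8 = 291 left.
December 2132 has 31 days: 291 − 31 = 260 left.
January 2133 has 31 days: 260 − 31 = 229 left.
February 2133 has 28 days (2133 is not a leap year): 229 − 28 = 201 left.
March 2133 has 31 days: 201 − 31 = 170 left.
April 2133 has 30 days: 170 − 30 = 140 left.
May 2133 has 31 days: 140 − 31 = 109 left.
June 2133 has 30 days: 109 − 30 = 79 left.
July 2133 has 31 days: 79 − 31 = 48 left.
August 2133 has 31 days: 48 − 31 = 17 left.
17 days into September 2133 → September 17, 2133.

September 17, 2133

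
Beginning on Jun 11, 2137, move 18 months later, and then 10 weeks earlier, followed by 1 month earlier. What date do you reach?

Advancing 18 months from June 11, 2137:
month 6 + 18 = 24, which is month 12 of year 2138 → December 2138.
Day 11 is valid in December, giving December 11, 2138.
Going back 10 weeks (= 70 days) from December 11, 2138:
Going back 11 days from December 11, 2138 reaches the end of the previous month; 70 − 11 = 59 left.
November 2138 has 30 days: 59 − 30 = 29 left.
October 2138 has 31 days; 31 − 29 = 2 → October 2, 2138.
Subtracting 1 month from October 2, 2138:
month 10 − 1 = 9 → September 2138.
Day 2 is valid in September, giving September 2, 2138.

September 2, 2138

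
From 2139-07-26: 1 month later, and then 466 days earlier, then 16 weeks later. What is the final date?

Counting forward 1 month from July 26, 2139:
month 7 + 1 = 8 → August 2139.
Day 26 is valid in August, giving August 26, 2139.
Going back 466 days from August 26, 2139:
Going back 26 days from August 26, 2139 reaches the end of the previous month; 466 − 26 = 440 left.
July 2139 has 31 days: 440 − 31 = 409 left.
June 2139 has 30 days: 409 − 30 = 379 left.
May 2139 has 31 days: 379 − 31 = 348 left.
April 2139 has 30 days: 348 − 30 = 318 left.
March 2139 has 31 days: 318 − 31 = 287 left.
February 2139 has 28 days (2139 is not a leap year): 287 − 28 = 259 left.
January 2139 has 31 days: 259 − 31 = 228 left.
December 2138 has 31 days: 228 − 31 = 197 left.
November 2138 has 30 days: 197 − 30 = 167 left.
October 2138 has 31 days: 167 − 31 = 136 left.
September 2138 has 30 days: 136 − 30 = 106 left.
August 2138 has 31 days: 106 − 31 = 75 left.
July 2138 has 31 days: 75 − 31 = 44 left.
June 2138 has 30 days: 44 − 30 = 14 left.
May 2138 has 31 days; 31 − 14 = 17 → May 17, 2138.
Adding 16 weeks (= 112 days) from May 17, 2138:
May has 31 days, so 31 − 17 = 14 days remain after May 17, 2138; 112 − 14 = 98 left.
June 2138 has 30 days: 98 − 30 = 68 left.
July 2138 has 31 days: 68 − 31 = 37 left.
August 2138 has 31 days: 37 − 31 = 6 left.
6 days into September 2138 → September 6, 2138.

September 6, 2138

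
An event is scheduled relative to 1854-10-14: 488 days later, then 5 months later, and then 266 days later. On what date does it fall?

Adding 488 days from October 14, 1854:
October has 31 days, so 31 − 14 = 17 days remain after October 14, 1854; 488 − 17 = 471 left.
November 1854 has 30 days: 471 − 30 = 441 left.
December 1854 has 31 days: 441 − 31 = 410 left.
January 1855 has 31 days: 410 − 31 = 379 left.
February 1855 has 28 days (1855 is not a leap year): 379 − 28 = 351 left.
March 1855 has 31 days: 351 − 31 = 320 left.
April 1855 has 30 days: 320 − 30 = 290 left.
May 1855 has 31 days: 290 − 31 = 259 left.
June 1855 has 30 days: 259 − 30 = 229 left.
July 1855 has 31 days: 229 − 31 = 198 left.
August 1855 has 31 days: 198 − 31 = 167 left.
September 1855 has 30 days: 167 − 30 = 137 left.
October 1855 has 31 days: 137 − 31 = 106 left.
November 1855 has 30 days: 106 − 30 = 76 left.
December 1855 has 31 days: 76 − 31 = 45 left.
January 1856 has 31 days: 45 − 31 = 14 left.
14 days into February 1856 → February 14, 1856.
Adding 5 months from February 14, 1856:
month 2 + 5 = 7 → July 1856.
Day 14 is valid in July, giving July 14, 1856.
Advancing 266 days from July 14, 1856:
July has 31 days, so 31 − 14 = 17 days remain after July 14, 1856; 266 − 17 = 249 left.
August 1856 has 31 days: 249 − 31 = 218 left.
September 1856 has 30 days: 218 − 30 = 188 left.
October 1856 has 31 days: 188 − 31 = 157 left.
November 1856 has 30 days: 157 − 30 = 127 left.
December 1856 has 31 days: 127 − 31 = 96 left.
January 1857 has 31 days: 96 − 31 = 65 left.
February 1857 has 28 days (1857 is not a leap year): 65 − 28 = 37 left.
March 1857 has 31 days: 37 − 31 = 6 left.
6 days into April 1857 → April 6, 1857.

April 6, 1857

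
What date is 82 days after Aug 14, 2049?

November 4, 2049

Advancing 82 days from August 14, 2049.
August has 31 days, so 31 − 14 = 17 days remain after August 14, 2049; 82 − 17 = 65 left.
September 2049 has 30 days: 65 − 30 = 35 left.
October 2049 has 31 days: 35 − 31 = 4 left.
4 days into November 2049 → November 4, 2049.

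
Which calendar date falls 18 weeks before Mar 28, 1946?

November 22, 1945

Counting back 18 weeks = 126 days from March 28, 1946.
Going back 28 days from March 28, 1946 reaches the end of the previous month; 126 − 28 = 98 left.
February 1946 has 28 days (1946 is not a leap year): 98 − 28 = 70 left.
January 1946 has 31 days: 70 − 31 = 39 left.
December 1945 has 31 days: 39 − 31 = 8 left.
November 1945 has 30 days; 30 − 8 = 22 → November 22, 1945.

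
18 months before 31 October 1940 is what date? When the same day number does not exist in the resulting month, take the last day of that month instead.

Counting back 18 months from October 31, 1940.
month 10 − 18 = -8, which is month 4 of year 1939 → April 1939.
April 1939 has only 30 days and the start was day 31, so the date clamps to April 30, 1939.

April 30, 1939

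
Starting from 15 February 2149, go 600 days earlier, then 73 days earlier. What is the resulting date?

April 14, 2147

Going back 600 days from February 15, 2149:
Going back 15 days from February 15, 2149 reaches the end of the previous month; 600 − 15 = 585 left.
January 2149 has 31 days: 585 − 31 = 554 left.
December 2148 has 31 days: 554 − 31 = 523 left.
November 2148 has 30 days: 523 − 30 = 493 left.
October 2148 has 31 days: 493 − 31 = 462 left.
September 2148 has 30 days: 462 − 30 = 432 left.
August 2148 has 31 days: 432 − 31 = 401 left.
July 2148 has 31 days: 401 − 31 = 370 left.
June 2148 has 30 days: 370 − 30 = 340 left.
May 2148 has 31 days: 340 − 31 = 309 left.
April 2148 has 30 days: 309 − 30 = 279 left.
March 2148 has 31 days: 279 − 31 = 248 left.
February 2148 has 29 days (2148 is a leap year): 248 − 29 = 219 left.
January 2148 has 31 days: 219 − 31 = 188 left.
December 2147 has 31 days: 188 − 31 = 157 left.
November 2147 has 30 days: 157 − 30 = 127 left.
October 2147 has 31 days: 127 − 31 = 96 left.
September 2147 has 30 days: 96 − 30 = 66 left.
August 2147 has 31 days: 66 − 31 = 35 left.
July 2147 has 31 days: 35 − 31 = 4 left.
June 2147 has 30 days; 30 − 4 = 26 → June 26, 2147.
Subtracting 73 days from June 26, 2147:
Going back 26 days from June 26, 2147 reaches the end of the previous month; 73 − 26 = 47 left.
May 2147 has 31 days: 47 − 31 = 16 left.
April 2147 has 30 days; 30 − 16 = 14 → April 14, 2147.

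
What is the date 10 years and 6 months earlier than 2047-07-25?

Going back 10 years and 6 months from July 25, 2047.
-10 years → 2037; month 7 − 6 = 1 → January 2037.
Day 25 is valid in January, giving January 25, 2037.

January 25, 2037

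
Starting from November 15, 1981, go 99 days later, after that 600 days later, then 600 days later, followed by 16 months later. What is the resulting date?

October 6, 1986

Counting forward 99 days from November 15, 1981:
November has 30 days, so 30 − 15 = 15 days remain after November 15, 1981; 99 − 15 = 84 left.
December 1981 has 31 days: 84 − 31 = 53 left.
January 1982 has 31 days: 53 − 31 = 22 left.
22 days into February 1982 → February 22, 1982.
Advancing 600 days from February 22, 1982:
February has 28 days, so 28 − 22 = 6 days remain after February 22, 1982; 600 − 6 = 594 left.
March 1982 has 31 days: 594 − 31 = 563 left.
April 1982 has 30 days: 563 − 30 = 533 left.
May 1982 has 31 days: 533 − 31 = 502 left.
June 1982 has 30 days: 502 − 30 = 472 left.
July 1982 has 31 days: 472 − 31 = 441 left.
August 1982 has 31 days: 441 − 31 = 410 left.
September 1982 has 30 days: 410 − 30 = 380 left.
October 1982 has 31 days: 380 − 31 = 349 left.
November 1982 has 30 days: 349 − 30 = 319 left.
December 1982 has 31 days: 319 − 31 = 288 left.
January 1983 has 31 days: 288 − 31 = 257 left.
February 1983 has 28 days (1983 is not a leap year): 257 − 28 = 229 left.
March 1983 has 31 days: 229 − 31 = 198 left.
April 1983 has 30 days: 198 − 30 = 168 left.
May 1983 has 31 days: 168 − 31 = 137 left.
June 1983 has 30 days: 137 − 30 = 107 left.
July 1983 has 31 days: 107 − 31 = 76 left.
August 1983 has 31 days: 76 − 31 = 45 left.
September 1983 has 30 days: 45 − 30 = 15 left.
15 days into October 1983 → October 15, 1983.
Advancing 600 days from October 15, 1983:
October has 31 days, so 31 − 15 = 16 days remain after October 15, 1983; 600 − 16 = 584 left.
November 1983 has 30 days: 584 − 30 = 554 left.
December 1983 has 31 days: 554 − 31 = 523 left.
January 1984 has 31 days: 523 − 31 = 492 left.
February 1984 has 29 days (1984 is a leap year): 492 − 29 = 463 left.
March 1984 has 31 days: 463 − 31 = 432 left.
April 1984 has 30 days: 432 − 30 = 402 left.
May 1984 has 31 days: 402 − 31 = 371 left.
June 1984 has 30 days: 371 − 30 = 341 left.
July 1984 has 31 days: 341 − 31 = 310 left.
August 1984 has 31 days: 310 − 31 = 279 left.
September 1984 has 30 days: 279 − 30 = 249 left.
October 1984 has 31 days: 249 − 31 = 218 left.
November 1984 has 30 days: 218 − 30 = 188 left.
December 1984 has 31 days: 188 − 31 = 157 left.
January 1985 has 31 days: 157 − 31 = 126 left.
February 1985 has 28 days (1985 is not a leap year): 126 − 28 = 98 left.
March 1985 has 31 days: 98 − 31 = 67 left.
April 1985 has 30 days: 67 − 30 = 37 left.
May 1985 has 31 days: 37 − 31 = 6 left.
6 days into June 1985 → June 6, 1985.
Adding 16 months from June 6, 1985:
month 6 + 16 = 22, which is month 10 of year 1986 → October 1986.
Day 6 is valid in October, giving October 6, 1986.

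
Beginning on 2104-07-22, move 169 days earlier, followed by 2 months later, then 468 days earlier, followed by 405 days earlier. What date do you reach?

Going back 169 days from July 22, 2104:
Going back 22 days from July 22, 2104 reaches the end of the previous month; 169 − 22 = 147 left.
June 2104 has 30 days: 147 − 30 = 117 left.
May 2104 has 31 days: 117 − 31 = 86 left.
April 2104 has 30 days: 86 − 30 = 56 left.
March 2104 has 31 days: 56 − 31 = 25 left.
February 2104 has 29 days; 29 − 25 = 4 → February 4, 2104.
Advancing 2 months from February 4, 2104:
month 2 + 2 = 4 → April 2104.
Day 4 is valid in April, giving April 4, 2104.
Subtracting 468 days from April 4, 2104:
Going back 4 days from April 4, 2104 reaches the end of the previous month; 468 − 4 = 464 left.
March 2104 has 31 days: 464 − 31 = 433 left.
February 2104 has 29 days (2104 is a leap year): 433 − 29 = 404 left.
January 2104 has 31 days: 404 − 31 = 373 left.
December 2103 has 31 days: 373 − 31 = 342 left.
November 2103 has 30 days: 342 − 30 = 312 left.
October 2103 has 31 days: 312 − 31 = 281 left.
September 2103 has 30 days: 281 − 30 = 251 left.
August 2103 has 31 days: 251 − 31 = 220 left.
July 2103 has 31 days: 220 − 31 = 189 left.
June 2103 has 30 days: 189 − 30 = 159 left.
May 2103 has 31 days: 159 − 31 = 128 left.
April 2103 has 30 days: 128 − 30 = 98 left.
March 2103 has 31 days: 98 − 31 = 67 left.
February 2103 has 28 days (2103 is not a leap year): 67 − 28 = 39 left.
January 2103 has 31 days: 39 − 31 = 8 left.
December 2102 has 31 days; 31 − 8 = 23 → December 23, 2102.
Counting back 405 days from December 23, 2102:
Going back 23 days from December 23, 2102 reaches the end of the previous month; 405 − 23 = 382 left.
November 2102 has 30 days: 382 − 30 = 352 left.
October 2102 has 31 days: 352 − 31 = 321 left.
September 2102 has 30 days: 321 − 30 = 291 left.
August 2102 has 31 days: 291 − 31 = 260 left.
July 2102 has 31 days: 260 − 31 = 229 left.
June 2102 has 30 days: 229 − 30 = 199 left.
May 2102 has 31 days: 199 − 31 = 168 left.
April 2102 has 30 days: 168 − 30 = 138 left.
March 2102 has 31 days: 138 − 31 = 107 left.
February 2102 has 28 days (2102 is not a leap year): 107 − 28 = 79 left.
January 2102 has 31 days: 79 − 31 = 48 left.
December 2101 has 31 days: 48 − 31 = 17 left.
November 2101 has 30 days; 30 − 17 = 13 → November 13, 2101.

November 13, 2101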